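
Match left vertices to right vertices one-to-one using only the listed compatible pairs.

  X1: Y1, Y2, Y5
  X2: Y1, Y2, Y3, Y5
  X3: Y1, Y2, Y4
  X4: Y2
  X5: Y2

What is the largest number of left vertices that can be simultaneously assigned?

Unit-capacity flow: source→left, listed edges, right→sink; max matching = max flow.
Augmenting path X1→Y1 (+1); matched 1.
Augmenting path X2→Y2 (+1); matched 2.
Augmenting path X3→Y4 (+1); matched 3.
Augmenting path X4→Y2→X2→Y3 (+1); matched 4.
No augmenting path remains; maximum matching = 4.
König certificate: {X1, X2, X3, Y2} is a vertex cover of size 4 (every listed pair touches it), so no matching can be larger.

4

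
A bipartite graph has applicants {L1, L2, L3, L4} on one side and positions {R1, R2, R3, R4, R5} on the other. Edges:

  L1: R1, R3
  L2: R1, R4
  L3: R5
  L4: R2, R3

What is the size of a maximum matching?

4

Unit-capacity flow: source→left, listed edges, right→sink; max matching = max flow.
Augmenting path L1→R1 (+1); matched 1.
Augmenting path L2→R4 (+1); matched 2.
Augmenting path L3→R5 (+1); matched 3.
Augmenting path L4→R2 (+1); matched 4.
No augmenting path remains; maximum matching = 4.
König certificate: {L1, L2, L3, L4} is a vertex cover of size 4 (every listed pair touches it), so no matching can be larger.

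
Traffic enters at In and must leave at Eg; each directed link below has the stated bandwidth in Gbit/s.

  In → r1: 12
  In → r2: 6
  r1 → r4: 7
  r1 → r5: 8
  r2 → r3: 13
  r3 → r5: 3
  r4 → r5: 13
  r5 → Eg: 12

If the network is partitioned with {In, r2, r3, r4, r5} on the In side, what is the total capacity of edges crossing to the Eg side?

Edges leaving {In, r2, r3, r4, r5}: In→r1 (12), r5→Eg (12).
Cut capacity = 12 + 12 = 24.

24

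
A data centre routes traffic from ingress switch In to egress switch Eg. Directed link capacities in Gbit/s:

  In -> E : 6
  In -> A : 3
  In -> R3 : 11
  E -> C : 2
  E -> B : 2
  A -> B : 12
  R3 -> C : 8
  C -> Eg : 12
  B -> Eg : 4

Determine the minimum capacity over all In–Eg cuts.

Augment In→E→C→Eg: bottleneck 2, flow now 2.
Augment In→E→B→Eg: bottleneck 2, flow now 4.
Augment In→A→B→Eg: bottleneck 2, flow now 6.
Augment In→R3→C→Eg: bottleneck 8, flow now 14.
No augmenting path remains; maximum flow = 14.
By max-flow min-cut, the minimum cut capacity equals the max flow.
In the residual graph, reachable from In: {In, E, A, R3, B}.
Min-cut edges: E→C (2), R3→C (8), B→Eg (4); capacity 2 + 8 + 4 = 14.

14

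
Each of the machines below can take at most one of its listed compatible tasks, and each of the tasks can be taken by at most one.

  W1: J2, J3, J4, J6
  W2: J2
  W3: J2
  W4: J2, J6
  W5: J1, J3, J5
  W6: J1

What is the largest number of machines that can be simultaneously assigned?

Unit-capacity flow: source→left, listed edges, right→sink; max matching = max flow.
Augmenting path W1→J2 (+1); matched 1.
Augmenting path W4→J6 (+1); matched 2.
Augmenting path W5→J1 (+1); matched 3.
Augmenting path W2→J2→W1→J3 (+1); matched 4.
Augmenting path W6→J1→W5→J5 (+1); matched 5.
No augmenting path remains; maximum matching = 5.
König certificate: {W1, W4, W5, W6, J2} is a vertex cover of size 5 (every listed pair touches it), so no matching can be larger.

5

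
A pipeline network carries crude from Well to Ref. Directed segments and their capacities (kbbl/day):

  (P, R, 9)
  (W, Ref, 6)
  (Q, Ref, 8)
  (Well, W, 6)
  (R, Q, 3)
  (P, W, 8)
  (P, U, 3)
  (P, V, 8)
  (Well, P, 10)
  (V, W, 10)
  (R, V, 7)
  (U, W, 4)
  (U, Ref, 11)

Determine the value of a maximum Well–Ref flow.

12

Augment Well→W→Ref: bottleneck 6, flow now 6.
Augment Well→P→U→Ref: bottleneck 3, flow now 9.
Augment Well→P→R→Q→Ref: bottleneck 3, flow now 12.
No augmenting path remains; maximum flow = 12.
In the residual graph, reachable from Well: {Well, P, R, V, W}.
Min-cut edges: P→U (3), R→Q (3), W→Ref (6); capacity 3 + 3 + 6 = 12.
This cut is saturated, so no flow can exceed 12.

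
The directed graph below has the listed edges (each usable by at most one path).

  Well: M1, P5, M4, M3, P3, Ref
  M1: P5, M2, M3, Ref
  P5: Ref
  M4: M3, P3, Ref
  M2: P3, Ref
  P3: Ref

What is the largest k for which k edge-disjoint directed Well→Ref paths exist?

5

Assign every edge capacity 1; by Menger, the answer equals the max flow.
Path Well→Ref (+1); total 1.
Path Well→M1→Ref (+1); total 2.
Path Well→P5→Ref (+1); total 3.
Path Well→M4→Ref (+1); total 4.
Path Well→P3→Ref (+1); total 5.
No residual Well→Ref path; max flow = 5.
Certifying cut of size 5: {Well→M1, Well→M4, Well→P3, Well→P5, Well→Ref}.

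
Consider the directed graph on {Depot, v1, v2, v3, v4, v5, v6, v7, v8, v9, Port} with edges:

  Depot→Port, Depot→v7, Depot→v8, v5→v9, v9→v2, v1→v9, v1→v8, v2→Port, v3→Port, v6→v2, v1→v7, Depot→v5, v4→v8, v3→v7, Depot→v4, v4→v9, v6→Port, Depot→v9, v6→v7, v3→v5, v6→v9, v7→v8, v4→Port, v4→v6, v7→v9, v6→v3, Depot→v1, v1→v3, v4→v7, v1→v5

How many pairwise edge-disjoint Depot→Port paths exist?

4

Assign every edge capacity 1; by Menger, the answer equals the max flow.
Path Depot→Port (+1); total 1.
Path Depot→v4→Port (+1); total 2.
Path Depot→v1→v3→Port (+1); total 3.
Path Depot→v9→v2→Port (+1); total 4.
No residual Depot→Port path; max flow = 4.
Certifying cut of size 4: {Depot→Port, Depot→v1, Depot→v4, v9→v2}.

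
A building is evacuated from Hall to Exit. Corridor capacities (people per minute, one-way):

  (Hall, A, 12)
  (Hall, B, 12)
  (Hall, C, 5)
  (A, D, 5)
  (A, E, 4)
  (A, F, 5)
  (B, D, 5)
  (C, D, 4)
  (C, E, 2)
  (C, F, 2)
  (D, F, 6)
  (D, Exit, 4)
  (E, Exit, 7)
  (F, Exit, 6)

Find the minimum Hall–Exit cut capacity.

Augment Hall→A→D→Exit: bottleneck 4, flow now 4.
Augment Hall→A→E→Exit: bottleneck 4, flow now 8.
Augment Hall→A→F→Exit: bottleneck 4, flow now 12.
Augment Hall→C→E→Exit: bottleneck 2, flow now 14.
Augment Hall→C→F→Exit: bottleneck 2, flow now 16.
No augmenting path remains; maximum flow = 16.
By max-flow min-cut, the minimum cut capacity equals the max flow.
In the residual graph, reachable from Hall: {Hall, A, B, C, D, F}.
Min-cut edges: A→E (4), C→E (2), D→Exit (4), F→Exit (6); capacity 4 + 2 + 4 + 6 = 16.

16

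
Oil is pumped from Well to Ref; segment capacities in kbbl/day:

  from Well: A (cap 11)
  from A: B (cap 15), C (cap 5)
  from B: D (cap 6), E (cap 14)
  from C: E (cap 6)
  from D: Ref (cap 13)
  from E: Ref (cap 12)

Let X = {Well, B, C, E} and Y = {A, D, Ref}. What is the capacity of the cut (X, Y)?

Edges leaving {Well, B, C, E}: Well→A (11), B→D (6), E→Ref (12).
Cut capacity = 11 + 6 + 12 = 29.

29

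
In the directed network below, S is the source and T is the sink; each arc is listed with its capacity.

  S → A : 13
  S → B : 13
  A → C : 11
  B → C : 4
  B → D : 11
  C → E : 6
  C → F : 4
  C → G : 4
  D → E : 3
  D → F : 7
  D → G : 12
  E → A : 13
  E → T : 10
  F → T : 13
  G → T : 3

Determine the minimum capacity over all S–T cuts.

Augment S→A→C→E→T: bottleneck 6, flow now 6.
Augment S→A→C→F→T: bottleneck 4, flow now 10.
Augment S→A→C→G→T: bottleneck 1, flow now 11.
Augment S→B→C→G→T: bottleneck 2, flow now 13.
Augment S→B→D→E→T: bottleneck 3, flow now 16.
Augment S→B→D→F→T: bottleneck 7, flow now 23.
No augmenting path remains; maximum flow = 23.
By max-flow min-cut, the minimum cut capacity equals the max flow.
In the residual graph, reachable from S: {S, A, B, C, D, G}.
Min-cut edges: C→E (6), C→F (4), D→E (3), D→F (7), G→T (3); capacity 6 + 4 + 3 + 7 + 3 = 23.

23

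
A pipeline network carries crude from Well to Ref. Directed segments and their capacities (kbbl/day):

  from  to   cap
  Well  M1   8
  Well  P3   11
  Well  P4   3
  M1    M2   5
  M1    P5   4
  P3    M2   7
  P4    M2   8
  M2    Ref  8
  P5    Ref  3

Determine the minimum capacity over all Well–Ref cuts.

11

Augment Well→M1→M2→Ref: bottleneck 5, flow now 5.
Augment Well→M1→P5→Ref: bottleneck 3, flow now 8.
Augment Well→P3→M2→Ref: bottleneck 3, flow now 11.
No augmenting path remains; maximum flow = 11.
By max-flow min-cut, the minimum cut capacity equals the max flow.
In the residual graph, reachable from Well: {Well, M1, P3, P4, M2, P5}.
Min-cut edges: M2→Ref (8), P5→Ref (3); capacity 8 + 3 = 11.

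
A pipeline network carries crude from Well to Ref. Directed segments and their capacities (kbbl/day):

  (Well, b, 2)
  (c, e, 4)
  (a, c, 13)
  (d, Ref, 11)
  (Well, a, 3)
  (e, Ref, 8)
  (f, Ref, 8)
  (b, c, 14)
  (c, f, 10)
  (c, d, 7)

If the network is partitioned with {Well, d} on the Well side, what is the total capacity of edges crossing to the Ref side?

16

Edges leaving {Well, d}: Well→a (3), Well→b (2), d→Ref (11).
Cut capacity = 3 + 2 + 11 = 16.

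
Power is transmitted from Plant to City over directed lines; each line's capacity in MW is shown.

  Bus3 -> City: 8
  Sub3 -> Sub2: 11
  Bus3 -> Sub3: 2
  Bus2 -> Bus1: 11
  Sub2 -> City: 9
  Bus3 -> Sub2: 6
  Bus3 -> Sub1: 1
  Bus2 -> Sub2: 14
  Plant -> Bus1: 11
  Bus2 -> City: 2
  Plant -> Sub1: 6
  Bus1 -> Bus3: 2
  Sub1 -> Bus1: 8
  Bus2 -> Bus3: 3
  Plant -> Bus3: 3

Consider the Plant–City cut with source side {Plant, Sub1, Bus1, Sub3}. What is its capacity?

Edges leaving {Plant, Sub1, Bus1, Sub3}: Plant→Bus3 (3), Bus1→Bus3 (2), Sub3→Sub2 (11).
Cut capacity = 3 + 2 + 11 = 16.

16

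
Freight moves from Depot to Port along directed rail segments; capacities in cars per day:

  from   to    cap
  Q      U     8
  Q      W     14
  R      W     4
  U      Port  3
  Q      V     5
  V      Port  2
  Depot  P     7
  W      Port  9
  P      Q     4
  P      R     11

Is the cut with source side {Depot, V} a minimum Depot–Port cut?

Given cut capacity: 7 + 2 = 9.
Augment Depot→P→Q→U→Port: bottleneck 3, flow now 3.
Augment Depot→P→Q→V→Port: bottleneck 1, flow now 4.
Augment Depot→P→R→W→Port: bottleneck 3, flow now 7.
No augmenting path remains; maximum flow = 7.
In the residual graph, reachable from Depot: {Depot}.
Min-cut edges: Depot→P (7); capacity 7 = 7.
Cut capacity 9 exceeds the max flow 7, so it is not minimum.

No — its capacity is 9, but the minimum cut has capacity 7.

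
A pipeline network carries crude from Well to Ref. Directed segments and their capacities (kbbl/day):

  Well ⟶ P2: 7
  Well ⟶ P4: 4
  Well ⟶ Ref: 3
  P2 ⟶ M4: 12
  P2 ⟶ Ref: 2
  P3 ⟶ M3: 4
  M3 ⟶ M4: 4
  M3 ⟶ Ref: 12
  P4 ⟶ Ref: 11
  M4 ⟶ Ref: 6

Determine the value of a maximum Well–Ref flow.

Augment Well→Ref: bottleneck 3, flow now 3.
Augment Well→P2→Ref: bottleneck 2, flow now 5.
Augment Well→P4→Ref: bottleneck 4, flow now 9.
Augment Well→P2→M4→Ref: bottleneck 5, flow now 14.
No augmenting path remains; maximum flow = 14.
In the residual graph, reachable from Well: {Well}.
Min-cut edges: Well→P2 (7), Well→P4 (4), Well→Ref (3); capacity 7 + 4 + 3 = 14.
This cut is saturated, so no flow can exceed 14.

14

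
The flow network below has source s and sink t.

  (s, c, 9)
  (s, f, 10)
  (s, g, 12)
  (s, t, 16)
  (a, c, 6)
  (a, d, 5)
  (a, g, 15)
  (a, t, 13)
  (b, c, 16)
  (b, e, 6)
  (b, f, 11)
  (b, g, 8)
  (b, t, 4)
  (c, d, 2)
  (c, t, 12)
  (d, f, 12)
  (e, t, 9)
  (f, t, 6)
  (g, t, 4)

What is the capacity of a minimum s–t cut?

Augment s→t: bottleneck 16, flow now 16.
Augment s→c→t: bottleneck 9, flow now 25.
Augment s→f→t: bottleneck 6, flow now 31.
Augment s→g→t: bottleneck 4, flow now 35.
No augmenting path remains; maximum flow = 35.
By max-flow min-cut, the minimum cut capacity equals the max flow.
In the residual graph, reachable from s: {s, f, g}.
Min-cut edges: s→c (9), s→t (16), f→t (6), g→t (4); capacity 9 + 16 + 6 + 4 = 35.

35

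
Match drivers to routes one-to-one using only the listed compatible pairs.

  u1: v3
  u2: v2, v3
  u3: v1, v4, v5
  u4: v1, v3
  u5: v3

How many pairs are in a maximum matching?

4

Unit-capacity flow: source→left, listed edges, right→sink; max matching = max flow.
Augmenting path u1→v3 (+1); matched 1.
Augmenting path u2→v2 (+1); matched 2.
Augmenting path u3→v1 (+1); matched 3.
Augmenting path u4→v1→u3→v4 (+1); matched 4.
No augmenting path remains; maximum matching = 4.
König certificate: {u2, u3, u4, v3} is a vertex cover of size 4 (every listed pair touches it), so no matching can be larger.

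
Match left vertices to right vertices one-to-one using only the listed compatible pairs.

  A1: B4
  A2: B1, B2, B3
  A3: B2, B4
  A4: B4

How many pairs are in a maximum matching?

3

Unit-capacity flow: source→left, listed edges, right→sink; max matching = max flow.
Augmenting path A1→B4 (+1); matched 1.
Augmenting path A2→B1 (+1); matched 2.
Augmenting path A3→B2 (+1); matched 3.
No augmenting path remains; maximum matching = 3.
König certificate: {A2, A3, B4} is a vertex cover of size 3 (every listed pair touches it), so no matching can be larger.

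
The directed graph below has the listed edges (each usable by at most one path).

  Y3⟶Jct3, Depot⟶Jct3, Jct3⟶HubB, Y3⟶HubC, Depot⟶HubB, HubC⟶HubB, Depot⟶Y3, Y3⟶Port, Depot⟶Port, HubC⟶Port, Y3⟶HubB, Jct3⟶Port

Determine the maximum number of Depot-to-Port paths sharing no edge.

3

Assign every edge capacity 1; by Menger, the answer equals the max flow.
Path Depot→Port (+1); total 1.
Path Depot→Y3→Port (+1); total 2.
Path Depot→Jct3→Port (+1); total 3.
No residual Depot→Port path; max flow = 3.
Certifying cut of size 3: {Depot→Jct3, Depot→Port, Depot→Y3}.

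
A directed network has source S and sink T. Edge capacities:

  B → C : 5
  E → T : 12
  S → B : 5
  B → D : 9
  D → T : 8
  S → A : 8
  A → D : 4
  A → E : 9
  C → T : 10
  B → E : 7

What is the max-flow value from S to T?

Augment S→A→D→T: bottleneck 4, flow now 4.
Augment S→A→E→T: bottleneck 4, flow now 8.
Augment S→B→C→T: bottleneck 5, flow now 13.
No augmenting path remains; maximum flow = 13.
In the residual graph, reachable from S: {S}.
Min-cut edges: S→A (8), S→B (5); capacity 8 + 5 = 13.
This cut is saturated, so no flow can exceed 13.

13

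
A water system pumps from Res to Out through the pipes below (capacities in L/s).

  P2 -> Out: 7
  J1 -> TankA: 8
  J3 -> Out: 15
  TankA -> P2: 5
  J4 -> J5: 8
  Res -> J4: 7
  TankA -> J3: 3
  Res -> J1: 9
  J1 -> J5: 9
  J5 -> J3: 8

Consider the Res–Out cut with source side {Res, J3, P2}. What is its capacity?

Edges leaving {Res, J3, P2}: Res→J1 (9), Res→J4 (7), J3→Out (15), P2→Out (7).
Cut capacity = 9 + 7 + 15 + 7 = 38.

38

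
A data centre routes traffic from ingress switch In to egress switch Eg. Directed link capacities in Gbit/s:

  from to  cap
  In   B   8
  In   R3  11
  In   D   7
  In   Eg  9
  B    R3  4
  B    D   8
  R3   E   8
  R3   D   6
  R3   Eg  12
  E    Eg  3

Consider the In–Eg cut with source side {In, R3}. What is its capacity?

Edges leaving {In, R3}: In→B (8), In→D (7), In→Eg (9), R3→E (8), R3→D (6), R3→Eg (12).
Cut capacity = 8 + 7 + 9 + 8 + 6 + 12 = 50.

50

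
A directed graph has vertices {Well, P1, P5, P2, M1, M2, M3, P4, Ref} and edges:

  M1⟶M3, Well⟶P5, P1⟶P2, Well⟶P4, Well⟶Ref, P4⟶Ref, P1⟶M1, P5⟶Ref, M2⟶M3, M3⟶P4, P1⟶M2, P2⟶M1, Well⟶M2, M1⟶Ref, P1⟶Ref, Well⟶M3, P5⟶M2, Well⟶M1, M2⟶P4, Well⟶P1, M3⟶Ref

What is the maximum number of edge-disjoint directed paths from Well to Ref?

6

Assign every edge capacity 1; by Menger, the answer equals the max flow.
Path Well→Ref (+1); total 1.
Path Well→P1→Ref (+1); total 2.
Path Well→P5→Ref (+1); total 3.
Path Well→M1→Ref (+1); total 4.
Path Well→M3→Ref (+1); total 5.
Path Well→P4→Ref (+1); total 6.
No residual Well→Ref path; max flow = 6.
Certifying cut of size 6: {M3→Ref, P4→Ref, Well→M1, Well→P1, Well→P5, Well→Ref}.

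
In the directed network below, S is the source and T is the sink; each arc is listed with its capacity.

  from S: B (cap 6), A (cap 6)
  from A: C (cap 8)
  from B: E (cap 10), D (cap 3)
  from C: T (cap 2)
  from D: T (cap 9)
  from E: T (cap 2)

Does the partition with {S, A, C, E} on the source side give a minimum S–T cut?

Given cut capacity: 6 + 2 + 2 = 10.
Augment S→A→C→T: bottleneck 2, flow now 2.
Augment S→B→D→T: bottleneck 3, flow now 5.
Augment S→B→E→T: bottleneck 2, flow now 7.
No augmenting path remains; maximum flow = 7.
In the residual graph, reachable from S: {S, A, B, C, E}.
Min-cut edges: B→D (3), C→T (2), E→T (2); capacity 3 + 2 + 2 = 7.
Cut capacity 10 exceeds the max flow 7, so it is not minimum.

No — its capacity is 10, but the minimum cut has capacity 7.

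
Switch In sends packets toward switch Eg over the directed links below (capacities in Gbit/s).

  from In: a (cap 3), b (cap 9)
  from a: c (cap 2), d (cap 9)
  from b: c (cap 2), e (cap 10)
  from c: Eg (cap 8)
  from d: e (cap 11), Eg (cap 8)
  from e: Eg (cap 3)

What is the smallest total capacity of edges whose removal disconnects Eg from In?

8

Augment In→a→c→Eg: bottleneck 2, flow now 2.
Augment In→a→d→Eg: bottleneck 1, flow now 3.
Augment In→b→c→Eg: bottleneck 2, flow now 5.
Augment In→b→e→Eg: bottleneck 3, flow now 8.
No augmenting path remains; maximum flow = 8.
By max-flow min-cut, the minimum cut capacity equals the max flow.
In the residual graph, reachable from In: {In, b, e}.
Min-cut edges: In→a (3), b→c (2), e→Eg (3); capacity 3 + 2 + 3 = 8.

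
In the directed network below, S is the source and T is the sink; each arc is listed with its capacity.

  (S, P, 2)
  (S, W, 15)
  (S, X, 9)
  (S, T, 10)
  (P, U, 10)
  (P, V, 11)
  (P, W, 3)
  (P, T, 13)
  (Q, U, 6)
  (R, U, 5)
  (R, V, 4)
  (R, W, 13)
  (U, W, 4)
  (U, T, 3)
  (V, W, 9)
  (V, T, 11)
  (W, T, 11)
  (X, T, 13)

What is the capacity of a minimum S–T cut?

32

Augment S→T: bottleneck 10, flow now 10.
Augment S→P→T: bottleneck 2, flow now 12.
Augment S→W→T: bottleneck 11, flow now 23.
Augment S→X→T: bottleneck 9, flow now 32.
No augmenting path remains; maximum flow = 32.
By max-flow min-cut, the minimum cut capacity equals the max flow.
In the residual graph, reachable from S: {S, W}.
Min-cut edges: S→P (2), S→X (9), S→T (10), W→T (11); capacity 2 + 9 + 10 + 11 = 32.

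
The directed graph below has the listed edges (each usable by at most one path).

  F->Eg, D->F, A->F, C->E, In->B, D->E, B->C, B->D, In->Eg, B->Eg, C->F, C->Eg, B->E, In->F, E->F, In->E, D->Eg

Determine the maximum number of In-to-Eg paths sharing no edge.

3

Assign every edge capacity 1; by Menger, the answer equals the max flow.
Path In→Eg (+1); total 1.
Path In→B→Eg (+1); total 2.
Path In→F→Eg (+1); total 3.
No residual In→Eg path; max flow = 3.
Certifying cut of size 3: {F→Eg, In→B, In→Eg}.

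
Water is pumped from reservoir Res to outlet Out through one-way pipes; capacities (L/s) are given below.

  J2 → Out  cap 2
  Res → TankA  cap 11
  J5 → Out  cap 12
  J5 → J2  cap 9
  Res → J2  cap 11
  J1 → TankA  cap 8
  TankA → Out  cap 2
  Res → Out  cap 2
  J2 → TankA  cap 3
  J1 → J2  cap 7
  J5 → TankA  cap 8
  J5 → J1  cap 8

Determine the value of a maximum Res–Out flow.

6

Augment Res→Out: bottleneck 2, flow now 2.
Augment Res→J2→Out: bottleneck 2, flow now 4.
Augment Res→TankA→Out: bottleneck 2, flow now 6.
No augmenting path remains; maximum flow = 6.
In the residual graph, reachable from Res: {Res, J2, TankA}.
Min-cut edges: Res→Out (2), J2→Out (2), TankA→Out (2); capacity 2 + 2 + 2 = 6.
This cut is saturated, so no flow can exceed 6.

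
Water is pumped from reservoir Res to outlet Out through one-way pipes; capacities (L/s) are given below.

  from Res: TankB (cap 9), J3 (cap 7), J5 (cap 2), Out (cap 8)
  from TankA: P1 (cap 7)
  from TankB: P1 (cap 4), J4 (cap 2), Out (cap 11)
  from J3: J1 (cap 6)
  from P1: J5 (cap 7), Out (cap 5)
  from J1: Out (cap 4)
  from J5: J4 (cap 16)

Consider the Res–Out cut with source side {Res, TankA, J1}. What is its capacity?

Edges leaving {Res, TankA, J1}: Res→TankB (9), Res→J3 (7), Res→J5 (2), Res→Out (8), TankA→P1 (7), J1→Out (4).
Cut capacity = 9 + 7 + 2 + 8 + 7 + 4 = 37.

37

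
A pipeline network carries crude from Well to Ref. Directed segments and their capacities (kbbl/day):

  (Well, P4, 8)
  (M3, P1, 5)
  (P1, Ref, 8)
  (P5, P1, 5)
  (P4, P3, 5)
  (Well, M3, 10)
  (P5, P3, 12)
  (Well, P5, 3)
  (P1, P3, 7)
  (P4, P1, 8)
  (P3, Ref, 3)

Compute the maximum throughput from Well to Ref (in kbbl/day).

11

Augment Well→M3→P1→Ref: bottleneck 5, flow now 5.
Augment Well→P4→P3→Ref: bottleneck 3, flow now 8.
Augment Well→P4→P1→Ref: bottleneck 3, flow now 11.
No augmenting path remains; maximum flow = 11.
In the residual graph, reachable from Well: {Well, M3, P4, P5, P3, P1}.
Min-cut edges: P3→Ref (3), P1→Ref (8); capacity 3 + 8 = 11.
This cut is saturated, so no flow can exceed 11.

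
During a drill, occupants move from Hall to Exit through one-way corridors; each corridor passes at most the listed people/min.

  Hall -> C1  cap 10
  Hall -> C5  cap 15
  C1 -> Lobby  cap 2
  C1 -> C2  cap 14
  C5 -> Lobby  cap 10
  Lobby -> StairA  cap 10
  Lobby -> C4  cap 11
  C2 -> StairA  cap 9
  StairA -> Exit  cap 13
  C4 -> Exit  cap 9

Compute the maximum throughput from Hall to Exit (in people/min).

Augment Hall→C1→Lobby→StairA→Exit: bottleneck 2, flow now 2.
Augment Hall→C1→C2→StairA→Exit: bottleneck 8, flow now 10.
Augment Hall→C5→Lobby→StairA→Exit: bottleneck 3, flow now 13.
Augment Hall→C5→Lobby→C4→Exit: bottleneck 7, flow now 20.
No augmenting path remains; maximum flow = 20.
In the residual graph, reachable from Hall: {Hall, C5}.
Min-cut edges: Hall→C1 (10), C5→Lobby (10); capacity 10 + 10 = 20.
This cut is saturated, so no flow can exceed 20.

20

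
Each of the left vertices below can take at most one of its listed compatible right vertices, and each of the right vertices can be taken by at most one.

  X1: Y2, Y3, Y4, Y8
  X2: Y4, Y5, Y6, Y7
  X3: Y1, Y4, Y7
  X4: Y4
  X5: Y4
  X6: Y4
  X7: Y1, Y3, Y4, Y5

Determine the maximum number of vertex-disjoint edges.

Unit-capacity flow: source→left, listed edges, right→sink; max matching = max flow.
Augmenting path X1→Y2 (+1); matched 1.
Augmenting path X2→Y4 (+1); matched 2.
Augmenting path X3→Y1 (+1); matched 3.
Augmenting path X7→Y3 (+1); matched 4.
Augmenting path X4→Y4→X2→Y5 (+1); matched 5.
No augmenting path remains; maximum matching = 5.
König certificate: {X1, X2, X3, X7, Y4} is a vertex cover of size 5 (every listed pair touches it), so no matching can be larger.

5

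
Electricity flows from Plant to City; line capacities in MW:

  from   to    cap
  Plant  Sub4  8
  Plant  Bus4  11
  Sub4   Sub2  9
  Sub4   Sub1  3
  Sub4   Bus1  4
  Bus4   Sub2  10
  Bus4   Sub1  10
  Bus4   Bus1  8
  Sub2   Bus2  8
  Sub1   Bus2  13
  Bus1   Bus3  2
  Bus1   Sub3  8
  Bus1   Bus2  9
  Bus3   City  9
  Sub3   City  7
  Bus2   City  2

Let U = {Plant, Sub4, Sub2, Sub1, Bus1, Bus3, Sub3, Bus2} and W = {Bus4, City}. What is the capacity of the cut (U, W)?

Edges leaving {Plant, Sub4, Sub2, Sub1, Bus1, Bus3, Sub3, Bus2}: Plant→Bus4 (11), Bus3→City (9), Sub3→City (7), Bus2→City (2).
Cut capacity = 11 + 9 + 7 + 2 = 29.

29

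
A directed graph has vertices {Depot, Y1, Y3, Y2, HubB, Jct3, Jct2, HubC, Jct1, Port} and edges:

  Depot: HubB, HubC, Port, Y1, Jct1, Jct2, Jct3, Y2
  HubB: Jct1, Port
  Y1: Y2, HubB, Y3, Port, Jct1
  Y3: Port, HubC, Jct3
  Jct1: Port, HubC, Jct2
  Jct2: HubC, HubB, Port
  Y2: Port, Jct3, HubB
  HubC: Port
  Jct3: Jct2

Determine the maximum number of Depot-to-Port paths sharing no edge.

7

Assign every edge capacity 1; by Menger, the answer equals the max flow.
Path Depot→Port (+1); total 1.
Path Depot→Y1→Port (+1); total 2.
Path Depot→Y2→Port (+1); total 3.
Path Depot→HubB→Port (+1); total 4.
Path Depot→Jct2→Port (+1); total 5.
Path Depot→HubC→Port (+1); total 6.
Path Depot→Jct1→Port (+1); total 7.
No residual Depot→Port path; max flow = 7.
Certifying cut of size 7: {Depot→Port, Depot→Y1, Depot→Y2, HubB→Port, HubC→Port, Jct1→Port, Jct2→Port}.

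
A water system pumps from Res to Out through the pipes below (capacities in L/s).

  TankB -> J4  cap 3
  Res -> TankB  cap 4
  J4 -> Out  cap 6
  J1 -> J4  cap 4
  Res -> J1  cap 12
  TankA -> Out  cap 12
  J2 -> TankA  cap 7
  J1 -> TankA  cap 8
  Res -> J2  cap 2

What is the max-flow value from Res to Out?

Augment Res→J2→TankA→Out: bottleneck 2, flow now 2.
Augment Res→J1→TankA→Out: bottleneck 8, flow now 10.
Augment Res→J1→J4→Out: bottleneck 4, flow now 14.
Augment Res→TankB→J4→Out: bottleneck 2, flow now 16.
No augmenting path remains; maximum flow = 16.
In the residual graph, reachable from Res: {Res, J1, TankB, J4}.
Min-cut edges: Res→J2 (2), J1→TankA (8), J4→Out (6); capacity 2 + 8 + 6 = 16.
This cut is saturated, so no flow can exceed 16.

16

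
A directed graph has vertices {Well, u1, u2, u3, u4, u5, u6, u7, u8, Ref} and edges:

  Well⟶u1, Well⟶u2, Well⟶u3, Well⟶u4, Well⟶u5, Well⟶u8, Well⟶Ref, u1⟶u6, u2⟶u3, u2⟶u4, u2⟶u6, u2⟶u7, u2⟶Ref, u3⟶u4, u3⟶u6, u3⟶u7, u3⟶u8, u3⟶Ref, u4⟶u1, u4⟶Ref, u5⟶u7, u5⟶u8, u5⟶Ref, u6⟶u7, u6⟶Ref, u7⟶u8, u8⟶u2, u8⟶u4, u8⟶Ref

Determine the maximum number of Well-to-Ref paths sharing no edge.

7

Assign every edge capacity 1; by Menger, the answer equals the max flow.
Path Well→Ref (+1); total 1.
Path Well→u2→Ref (+1); total 2.
Path Well→u3→Ref (+1); total 3.
Path Well→u4→Ref (+1); total 4.
Path Well→u5→Ref (+1); total 5.
Path Well→u8→Ref (+1); total 6.
Path Well→u1→u6→Ref (+1); total 7.
No residual Well→Ref path; max flow = 7.
Certifying cut of size 7: {Well→Ref, Well→u1, Well→u2, Well→u3, Well→u4, Well→u5, Well→u8}.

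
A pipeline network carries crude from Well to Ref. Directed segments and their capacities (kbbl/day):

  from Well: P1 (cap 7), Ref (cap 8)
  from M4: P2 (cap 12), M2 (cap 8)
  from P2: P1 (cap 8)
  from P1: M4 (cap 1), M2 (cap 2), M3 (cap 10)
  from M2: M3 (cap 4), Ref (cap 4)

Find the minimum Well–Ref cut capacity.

Augment Well→Ref: bottleneck 8, flow now 8.
Augment Well→P1→M2→Ref: bottleneck 2, flow now 10.
Augment Well→P1→M4→M2→Ref: bottleneck 1, flow now 11.
No augmenting path remains; maximum flow = 11.
By max-flow min-cut, the minimum cut capacity equals the max flow.
In the residual graph, reachable from Well: {Well, P1, M3}.
Min-cut edges: Well→Ref (8), P1→M4 (1), P1→M2 (2); capacity 8 + 1 + 2 = 11.

11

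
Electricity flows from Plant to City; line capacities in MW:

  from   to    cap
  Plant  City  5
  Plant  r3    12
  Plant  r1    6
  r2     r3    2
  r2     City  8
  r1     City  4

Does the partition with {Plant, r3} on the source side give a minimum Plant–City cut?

No — its capacity is 11, but the minimum cut has capacity 9.

Given cut capacity: 6 + 5 = 11.
Augment Plant→City: bottleneck 5, flow now 5.
Augment Plant→r1→City: bottleneck 4, flow now 9.
No augmenting path remains; maximum flow = 9.
In the residual graph, reachable from Plant: {Plant, r1, r3}.
Min-cut edges: Plant→City (5), r1→City (4); capacity 5 + 4 = 9.
Cut capacity 11 exceeds the max flow 9, so it is not minimum.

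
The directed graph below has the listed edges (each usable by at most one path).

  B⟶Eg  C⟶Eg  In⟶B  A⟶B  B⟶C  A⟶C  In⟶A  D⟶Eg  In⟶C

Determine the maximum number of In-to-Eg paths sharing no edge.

Assign every edge capacity 1; by Menger, the answer equals the max flow.
Path In→B→Eg (+1); total 1.
Path In→C→Eg (+1); total 2.
No residual In→Eg path; max flow = 2.
Certifying cut of size 2: {B→Eg, C→Eg}.

2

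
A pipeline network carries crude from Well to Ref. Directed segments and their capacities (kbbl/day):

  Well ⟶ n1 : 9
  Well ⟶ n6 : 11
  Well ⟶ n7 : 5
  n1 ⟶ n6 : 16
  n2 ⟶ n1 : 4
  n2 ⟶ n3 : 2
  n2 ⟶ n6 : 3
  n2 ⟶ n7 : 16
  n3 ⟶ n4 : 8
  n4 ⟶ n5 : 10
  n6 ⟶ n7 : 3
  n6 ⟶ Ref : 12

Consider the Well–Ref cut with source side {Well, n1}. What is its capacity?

Edges leaving {Well, n1}: Well→n6 (11), Well→n7 (5), n1→n6 (16).
Cut capacity = 11 + 5 + 16 = 32.

32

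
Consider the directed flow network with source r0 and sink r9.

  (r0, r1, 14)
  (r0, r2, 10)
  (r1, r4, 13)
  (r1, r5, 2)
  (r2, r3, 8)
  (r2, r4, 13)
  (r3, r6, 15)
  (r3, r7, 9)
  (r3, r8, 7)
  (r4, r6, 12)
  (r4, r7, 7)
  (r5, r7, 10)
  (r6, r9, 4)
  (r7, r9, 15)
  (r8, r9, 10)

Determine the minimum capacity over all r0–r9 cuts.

Augment r0→r1→r4→r6→r9: bottleneck 4, flow now 4.
Augment r0→r1→r4→r7→r9: bottleneck 7, flow now 11.
Augment r0→r1→r5→r7→r9: bottleneck 2, flow now 13.
Augment r0→r2→r3→r7→r9: bottleneck 6, flow now 19.
Augment r0→r2→r3→r8→r9: bottleneck 2, flow now 21.
No augmenting path remains; maximum flow = 21.
By max-flow min-cut, the minimum cut capacity equals the max flow.
In the residual graph, reachable from r0: {r0, r1, r2, r4, r6}.
Min-cut edges: r1→r5 (2), r2→r3 (8), r4→r7 (7), r6→r9 (4); capacity 2 + 8 + 7 + 4 = 21.

21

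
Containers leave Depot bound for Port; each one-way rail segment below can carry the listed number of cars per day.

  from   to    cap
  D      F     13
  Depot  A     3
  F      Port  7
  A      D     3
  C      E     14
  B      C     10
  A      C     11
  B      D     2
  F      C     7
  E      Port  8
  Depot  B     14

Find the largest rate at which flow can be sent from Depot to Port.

Augment Depot→A→C→E→Port: bottleneck 3, flow now 3.
Augment Depot→B→C→E→Port: bottleneck 5, flow now 8.
Augment Depot→B→D→F→Port: bottleneck 2, flow now 10.
Augment Depot→B→C→A→D→F→Port: bottleneck 3, flow now 13. (uses reverse residual edge)
No augmenting path remains; maximum flow = 13.
In the residual graph, reachable from Depot: {Depot, B, C, E}.
Min-cut edges: Depot→A (3), B→D (2), E→Port (8); capacity 3 + 2 + 8 = 13.
This cut is saturated, so no flow can exceed 13.

13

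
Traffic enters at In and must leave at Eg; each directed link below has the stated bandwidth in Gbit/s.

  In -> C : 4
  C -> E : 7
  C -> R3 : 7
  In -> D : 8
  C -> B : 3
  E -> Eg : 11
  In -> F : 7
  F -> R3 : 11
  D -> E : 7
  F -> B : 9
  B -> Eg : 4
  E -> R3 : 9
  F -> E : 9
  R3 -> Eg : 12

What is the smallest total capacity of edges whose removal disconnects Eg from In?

18

Augment In→F→E→Eg: bottleneck 7, flow now 7.
Augment In→D→E→Eg: bottleneck 4, flow now 11.
Augment In→C→R3→Eg: bottleneck 4, flow now 15.
Augment In→D→E→R3→Eg: bottleneck 3, flow now 18.
No augmenting path remains; maximum flow = 18.
By max-flow min-cut, the minimum cut capacity equals the max flow.
In the residual graph, reachable from In: {In, D}.
Min-cut edges: In→F (7), In→C (4), D→E (7); capacity 7 + 4 + 7 = 18.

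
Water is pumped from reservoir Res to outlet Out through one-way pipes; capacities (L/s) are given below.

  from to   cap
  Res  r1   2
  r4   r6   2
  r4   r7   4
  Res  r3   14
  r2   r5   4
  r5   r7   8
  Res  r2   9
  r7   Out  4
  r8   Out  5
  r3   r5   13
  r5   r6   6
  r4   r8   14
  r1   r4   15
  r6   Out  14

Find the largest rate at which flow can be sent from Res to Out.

Augment Res→r1→r4→r6→Out: bottleneck 2, flow now 2.
Augment Res→r2→r5→r6→Out: bottleneck 4, flow now 6.
Augment Res→r3→r5→r6→Out: bottleneck 2, flow now 8.
Augment Res→r3→r5→r7→Out: bottleneck 4, flow now 12.
No augmenting path remains; maximum flow = 12.
In the residual graph, reachable from Res: {Res, r2, r3, r5, r7}.
Min-cut edges: Res→r1 (2), r5→r6 (6), r7→Out (4); capacity 2 + 6 + 4 = 12.
This cut is saturated, so no flow can exceed 12.

12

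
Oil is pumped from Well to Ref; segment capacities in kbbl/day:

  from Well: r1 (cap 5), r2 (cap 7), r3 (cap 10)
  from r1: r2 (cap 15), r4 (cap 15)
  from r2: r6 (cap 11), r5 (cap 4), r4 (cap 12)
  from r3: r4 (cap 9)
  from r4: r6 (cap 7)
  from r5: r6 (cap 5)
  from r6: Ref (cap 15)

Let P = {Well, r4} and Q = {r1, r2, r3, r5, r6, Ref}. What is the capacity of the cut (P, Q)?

29

Edges leaving {Well, r4}: Well→r1 (5), Well→r2 (7), Well→r3 (10), r4→r6 (7).
Cut capacity = 5 + 7 + 10 + 7 = 29.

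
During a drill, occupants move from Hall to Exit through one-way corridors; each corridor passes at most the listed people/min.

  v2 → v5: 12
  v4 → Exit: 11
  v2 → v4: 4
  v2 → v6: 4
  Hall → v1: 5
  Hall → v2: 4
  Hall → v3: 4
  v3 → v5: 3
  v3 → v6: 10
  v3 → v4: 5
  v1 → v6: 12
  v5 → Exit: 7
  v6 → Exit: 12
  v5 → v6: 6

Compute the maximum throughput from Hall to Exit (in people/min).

Augment Hall→v1→v6→Exit: bottleneck 5, flow now 5.
Augment Hall→v2→v4→Exit: bottleneck 4, flow now 9.
Augment Hall→v3→v4→Exit: bottleneck 4, flow now 13.
No augmenting path remains; maximum flow = 13.
In the residual graph, reachable from Hall: {Hall}.
Min-cut edges: Hall→v1 (5), Hall→v2 (4), Hall→v3 (4); capacity 5 + 4 + 4 = 13.
This cut is saturated, so no flow can exceed 13.

13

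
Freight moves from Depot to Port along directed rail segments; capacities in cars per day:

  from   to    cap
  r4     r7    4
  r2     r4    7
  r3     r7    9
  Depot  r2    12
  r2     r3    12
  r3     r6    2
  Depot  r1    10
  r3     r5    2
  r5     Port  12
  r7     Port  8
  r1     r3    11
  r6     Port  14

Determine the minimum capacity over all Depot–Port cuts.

Augment Depot→r1→r3→r5→Port: bottleneck 2, flow now 2.
Augment Depot→r1→r3→r6→Port: bottleneck 2, flow now 4.
Augment Depot→r1→r3→r7→Port: bottleneck 6, flow now 10.
Augment Depot→r2→r3→r7→Port: bottleneck 2, flow now 12.
No augmenting path remains; maximum flow = 12.
By max-flow min-cut, the minimum cut capacity equals the max flow.
In the residual graph, reachable from Depot: {Depot, r1, r2, r3, r4, r7}.
Min-cut edges: r3→r5 (2), r3→r6 (2), r7→Port (8); capacity 2 + 2 + 8 = 12.

12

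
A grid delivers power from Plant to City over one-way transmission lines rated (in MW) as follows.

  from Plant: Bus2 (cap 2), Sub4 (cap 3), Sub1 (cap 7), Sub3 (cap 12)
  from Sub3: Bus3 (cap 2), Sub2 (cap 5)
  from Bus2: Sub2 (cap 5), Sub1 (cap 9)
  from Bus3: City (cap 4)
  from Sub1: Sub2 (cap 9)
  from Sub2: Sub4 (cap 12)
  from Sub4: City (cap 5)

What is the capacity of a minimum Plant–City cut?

Augment Plant→Sub4→City: bottleneck 3, flow now 3.
Augment Plant→Sub3→Bus3→City: bottleneck 2, flow now 5.
Augment Plant→Sub3→Sub2→Sub4→City: bottleneck 2, flow now 7.
No augmenting path remains; maximum flow = 7.
By max-flow min-cut, the minimum cut capacity equals the max flow.
In the residual graph, reachable from Plant: {Plant, Sub3, Bus2, Sub1, Sub2, Sub4}.
Min-cut edges: Sub3→Bus3 (2), Sub4→City (5); capacity 2 + 5 = 7.

7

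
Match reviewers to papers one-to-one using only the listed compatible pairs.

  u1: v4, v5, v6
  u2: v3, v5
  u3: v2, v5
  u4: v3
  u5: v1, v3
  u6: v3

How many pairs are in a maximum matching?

Unit-capacity flow: source→left, listed edges, right→sink; max matching = max flow.
Augmenting path u1→v4 (+1); matched 1.
Augmenting path u2→v3 (+1); matched 2.
Augmenting path u3→v2 (+1); matched 3.
Augmenting path u5→v1 (+1); matched 4.
Augmenting path u4→v3→u2→v5 (+1); matched 5.
No augmenting path remains; maximum matching = 5.
König certificate: {u1, u2, u3, u5, v3} is a vertex cover of size 5 (every listed pair touches it), so no matching can be larger.

5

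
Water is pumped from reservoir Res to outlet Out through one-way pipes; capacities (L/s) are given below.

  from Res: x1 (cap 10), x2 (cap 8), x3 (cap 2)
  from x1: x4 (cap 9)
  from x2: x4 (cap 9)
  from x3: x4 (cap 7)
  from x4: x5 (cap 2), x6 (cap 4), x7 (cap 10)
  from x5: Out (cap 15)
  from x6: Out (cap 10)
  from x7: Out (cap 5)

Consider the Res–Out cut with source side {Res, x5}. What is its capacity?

35

Edges leaving {Res, x5}: Res→x1 (10), Res→x2 (8), Res→x3 (2), x5→Out (15).
Cut capacity = 10 + 8 + 2 + 15 = 35.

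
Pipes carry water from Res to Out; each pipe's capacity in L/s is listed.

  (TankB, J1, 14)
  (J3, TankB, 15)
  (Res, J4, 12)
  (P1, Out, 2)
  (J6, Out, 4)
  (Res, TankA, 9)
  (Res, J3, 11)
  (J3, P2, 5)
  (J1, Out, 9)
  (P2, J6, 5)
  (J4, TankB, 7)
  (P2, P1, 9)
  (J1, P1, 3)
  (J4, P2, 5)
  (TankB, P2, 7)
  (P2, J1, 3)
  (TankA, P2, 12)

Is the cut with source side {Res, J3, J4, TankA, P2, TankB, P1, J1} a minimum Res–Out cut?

No — its capacity is 16, but the minimum cut has capacity 15.

Given cut capacity: 5 + 2 + 9 = 16.
Augment Res→J3→P2→P1→Out: bottleneck 2, flow now 2.
Augment Res→J3→P2→J6→Out: bottleneck 3, flow now 5.
Augment Res→J3→TankB→J1→Out: bottleneck 6, flow now 11.
Augment Res→J4→P2→J6→Out: bottleneck 1, flow now 12.
Augment Res→J4→P2→J1→Out: bottleneck 3, flow now 15.
No augmenting path remains; maximum flow = 15.
In the residual graph, reachable from Res: {Res, J3, J4, TankA, P2, TankB, P1, J6, J1}.
Min-cut edges: P1→Out (2), J6→Out (4), J1→Out (9); capacity 2 + 4 + 9 = 15.
Cut capacity 16 exceeds the max flow 15, so it is not minimum.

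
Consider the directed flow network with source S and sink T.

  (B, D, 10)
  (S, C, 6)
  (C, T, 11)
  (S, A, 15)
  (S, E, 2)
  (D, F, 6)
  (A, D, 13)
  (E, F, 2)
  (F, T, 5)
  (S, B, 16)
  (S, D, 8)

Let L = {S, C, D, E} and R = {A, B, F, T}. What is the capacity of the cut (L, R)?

Edges leaving {S, C, D, E}: S→A (15), S→B (16), C→T (11), D→F (6), E→F (2).
Cut capacity = 15 + 16 + 11 + 6 + 2 = 50.

50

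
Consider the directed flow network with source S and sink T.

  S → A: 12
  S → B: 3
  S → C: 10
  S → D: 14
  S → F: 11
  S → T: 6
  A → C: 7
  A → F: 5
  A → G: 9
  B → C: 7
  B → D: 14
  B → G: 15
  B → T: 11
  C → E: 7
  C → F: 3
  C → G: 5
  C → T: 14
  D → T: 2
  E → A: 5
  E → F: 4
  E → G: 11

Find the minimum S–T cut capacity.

Augment S→T: bottleneck 6, flow now 6.
Augment S→B→T: bottleneck 3, flow now 9.
Augment S→C→T: bottleneck 10, flow now 19.
Augment S→D→T: bottleneck 2, flow now 21.
Augment S→A→C→T: bottleneck 4, flow now 25.
No augmenting path remains; maximum flow = 25.
By max-flow min-cut, the minimum cut capacity equals the max flow.
In the residual graph, reachable from S: {S, A, C, D, E, F, G}.
Min-cut edges: S→B (3), S→T (6), C→T (14), D→T (2); capacity 3 + 6 + 14 + 2 = 25.

25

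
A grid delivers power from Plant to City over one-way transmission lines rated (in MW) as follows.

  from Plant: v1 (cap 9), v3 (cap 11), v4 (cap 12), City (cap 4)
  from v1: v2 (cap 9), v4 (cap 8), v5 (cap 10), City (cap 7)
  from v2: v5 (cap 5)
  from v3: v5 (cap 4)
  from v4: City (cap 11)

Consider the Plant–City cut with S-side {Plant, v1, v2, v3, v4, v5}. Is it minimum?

Yes — it is a minimum cut (capacity 22).

Given cut capacity: 4 + 7 + 11 = 22.
Augment Plant→City: bottleneck 4, flow now 4.
Augment Plant→v1→City: bottleneck 7, flow now 11.
Augment Plant→v4→City: bottleneck 11, flow now 22.
No augmenting path remains; maximum flow = 22.
Cut capacity 22 equals the max flow, so it is a minimum cut.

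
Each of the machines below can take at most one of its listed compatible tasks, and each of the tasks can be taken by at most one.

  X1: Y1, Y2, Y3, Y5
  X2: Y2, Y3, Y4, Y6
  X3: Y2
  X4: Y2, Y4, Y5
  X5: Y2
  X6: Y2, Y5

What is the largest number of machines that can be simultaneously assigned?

5

Unit-capacity flow: source→left, listed edges, right→sink; max matching = max flow.
Augmenting path X1→Y1 (+1); matched 1.
Augmenting path X2→Y2 (+1); matched 2.
Augmenting path X4→Y4 (+1); matched 3.
Augmenting path X6→Y5 (+1); matched 4.
Augmenting path X3→Y2→X2→Y3 (+1); matched 5.
No augmenting path remains; maximum matching = 5.
König certificate: {X1, X2, X4, X6, Y2} is a vertex cover of size 5 (every listed pair touches it), so no matching can be larger.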